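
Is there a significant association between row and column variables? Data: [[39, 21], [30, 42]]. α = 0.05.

χ² = 7.142. df = 1, critical = 3.841. Reject H₀. Variables are dependent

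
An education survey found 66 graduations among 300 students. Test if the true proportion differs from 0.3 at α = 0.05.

p̂ = 0.22, p₀ = 0.3. z = (p̂ - p₀)/√(p₀(1-p₀)/n) = -3.024. Critical: ±1.96. Reject H₀.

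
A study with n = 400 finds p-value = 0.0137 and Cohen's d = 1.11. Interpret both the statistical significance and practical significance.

Statistically significant (p = 0.0137 < 0.05). Cohen's d = 1.11 indicates a large effect size. Both statistical and practical significance should be considered.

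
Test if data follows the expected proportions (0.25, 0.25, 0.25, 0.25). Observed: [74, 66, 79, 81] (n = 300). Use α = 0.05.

Expected: [75.0, 75.0, 75.0, 75.0]. χ² = 1.787. df = 3, critical = 7.815. Fail to reject H₀.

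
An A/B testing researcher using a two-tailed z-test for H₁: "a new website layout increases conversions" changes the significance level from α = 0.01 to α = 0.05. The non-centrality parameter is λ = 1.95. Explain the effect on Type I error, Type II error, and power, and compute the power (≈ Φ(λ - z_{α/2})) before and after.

Increasing α from 0.01 to 0.05:
• Type I error rate increases (α is the Type I rate by definition).
• Critical value moves from z_{α/2} = 2.576 to 1.96, so power = Φ(λ - z_{α/2}) goes from Φ(1.95 - 2.576) = 0.266 to Φ(1.95 - 1.96) = 0.496.
• Type II error rate β = 1 - power therefore decreases (0.734 → 0.504).
Appropriate when false negatives are costly — here, discarding a layout that would have improved conversions — lost revenue.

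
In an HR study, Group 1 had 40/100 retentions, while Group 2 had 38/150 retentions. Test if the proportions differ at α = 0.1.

p̂₁ = 0.4, p̂₂ = 0.253, pooled p̂ = 0.312. z = 2.452. Critical: ±1.645. Reject H₀.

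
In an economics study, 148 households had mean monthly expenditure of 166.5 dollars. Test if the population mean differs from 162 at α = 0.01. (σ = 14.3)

z = (x̄ - μ₀)/(σ/√n) = (166.5 - 162)/(14.3/√148) = 3.828. Critical value: ±2.576. Since |3.828| > 2.576, Reject H₀.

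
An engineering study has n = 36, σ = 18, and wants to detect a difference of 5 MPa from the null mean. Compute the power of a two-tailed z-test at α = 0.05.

SE = σ/√n = 18/√36 = 3.0. Non-centrality λ = d/SE = 5/3.0 = 1.667. Power ≈ Φ(λ - z_{α/2}) = Φ(1.667 - 1.96) = Φ(-0.293) = 0.385.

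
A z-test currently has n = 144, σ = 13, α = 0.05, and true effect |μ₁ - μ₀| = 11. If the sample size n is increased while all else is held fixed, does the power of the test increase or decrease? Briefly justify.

Power increases: a larger n shrinks the standard error σ/√n, moving the sampling distribution under H₁ further from the critical value.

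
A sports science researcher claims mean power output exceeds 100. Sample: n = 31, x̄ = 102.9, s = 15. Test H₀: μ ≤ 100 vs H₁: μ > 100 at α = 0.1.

t = (102.9 - 100)/(15/√31) = 1.076, df = 30. Critical t = 1.31. Fail to reject H₀.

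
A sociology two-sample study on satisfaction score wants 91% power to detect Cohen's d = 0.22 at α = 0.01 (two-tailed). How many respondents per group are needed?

z_{α/2} = 2.576, z_β = Φ⁻¹(0.91) = 1.341. For small effect (d = 0.22): n per group = 2(z_{α/2} + z_β)²/d² = 2(2.576 + 1.341)²/0.22² = 634.004 → 635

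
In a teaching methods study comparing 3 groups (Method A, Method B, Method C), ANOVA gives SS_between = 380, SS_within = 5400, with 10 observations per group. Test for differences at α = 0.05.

df_between = 2, df_within = 27. F = MS_between/MS_within = 190.0/200.0 = 0.95. F_crit ≈ 3.354. Fail to reject H₀.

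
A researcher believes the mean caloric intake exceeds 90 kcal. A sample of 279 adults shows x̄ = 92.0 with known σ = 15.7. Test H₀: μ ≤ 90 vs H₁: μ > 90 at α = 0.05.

z = 2.128. Critical value: 1.645. Reject H₀.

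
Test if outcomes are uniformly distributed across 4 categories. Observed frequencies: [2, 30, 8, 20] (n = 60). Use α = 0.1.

Expected = 15 each. χ² = Σ(O-E)²/E = 31.2. df = 3, critical value = 6.251. Reject H₀.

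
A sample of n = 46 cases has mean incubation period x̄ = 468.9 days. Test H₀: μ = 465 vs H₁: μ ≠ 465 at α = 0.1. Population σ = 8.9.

z = (x̄ - μ₀)/(σ/√n) = (468.9 - 465)/(8.9/√46) = 2.972. Critical value: ±1.645. Since |2.972| > 1.645, Reject H₀.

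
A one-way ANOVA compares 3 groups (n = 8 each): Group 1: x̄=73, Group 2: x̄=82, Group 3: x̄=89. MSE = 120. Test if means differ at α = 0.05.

Grand mean = 81.33. SS_between = 1029.33, MS_between = 514.67. F = 4.289, F_crit ≈ 3.467. Reject H₀.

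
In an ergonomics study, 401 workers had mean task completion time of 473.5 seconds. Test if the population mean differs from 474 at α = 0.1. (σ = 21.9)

z = (x̄ - μ₀)/(σ/√n) = (473.5 - 474)/(21.9/√401) = -0.457. Critical value: ±1.645. Since |-0.457| ≤ 1.645, Fail to reject H₀.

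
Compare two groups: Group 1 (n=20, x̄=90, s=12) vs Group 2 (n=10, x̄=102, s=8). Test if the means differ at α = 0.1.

Pooled sp = 10.88. t = -2.849, df = 28. Critical t = ±1.701. Reject H₀.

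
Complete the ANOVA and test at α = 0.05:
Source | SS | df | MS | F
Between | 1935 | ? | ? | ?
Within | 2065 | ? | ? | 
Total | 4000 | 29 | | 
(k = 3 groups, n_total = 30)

df_between = 2, df_within = 27. MS_between = 967.5, MS_within = 76.48. F = 12.65, F_crit ≈ 3.354. Reject H₀.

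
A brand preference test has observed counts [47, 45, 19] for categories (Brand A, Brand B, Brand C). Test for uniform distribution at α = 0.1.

Expected = 37 each. χ² = Σ(O-E)²/E = 13.189. df = 2, critical value = 4.605. Reject H₀.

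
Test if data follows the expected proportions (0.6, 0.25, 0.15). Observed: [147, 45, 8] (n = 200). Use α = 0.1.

Expected: [120.0, 50.0, 30.0]. χ² = 22.708. df = 2, critical = 4.605. Reject H₀.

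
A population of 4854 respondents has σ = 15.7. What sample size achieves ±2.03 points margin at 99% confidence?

Without FPC: n₀ = (2.576×15.7/2.03)² = 396.916. With FPC: n = n₀N/(n₀+N-1) = 367.0 → n = 367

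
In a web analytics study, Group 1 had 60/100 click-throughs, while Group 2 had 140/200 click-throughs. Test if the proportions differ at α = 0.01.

p̂₁ = 0.6, p̂₂ = 0.7, pooled p̂ = 0.667. z = -1.732. Critical: ±2.576. Fail to reject H₀.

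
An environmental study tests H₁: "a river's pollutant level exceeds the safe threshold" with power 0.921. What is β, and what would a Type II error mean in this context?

β = 1 - power = 1 - 0.921 = 0.079. A Type II error is failing to reject H₀ when H₀ is false (false negative) — here, failing to conclude that a river's pollutant level exceeds the safe threshold when in fact it is true. Consequence: allowing unsafe pollution to continue.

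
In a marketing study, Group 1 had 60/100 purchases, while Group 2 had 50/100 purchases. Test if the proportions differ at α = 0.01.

p̂₁ = 0.6, p̂₂ = 0.5, pooled p̂ = 0.55. z = 1.421. Critical: ±2.576. Fail to reject H₀.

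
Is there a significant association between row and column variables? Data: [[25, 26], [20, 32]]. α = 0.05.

χ² = 1.167. df = 1, critical = 3.841. Fail to reject H₀. No evidence of dependence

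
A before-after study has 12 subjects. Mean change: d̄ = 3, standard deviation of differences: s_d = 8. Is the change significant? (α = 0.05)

t = d̄/(s_d/√n) = 3/(8/√12) = 1.299. df = 11, critical t = ±2.201. Fail to reject H₀.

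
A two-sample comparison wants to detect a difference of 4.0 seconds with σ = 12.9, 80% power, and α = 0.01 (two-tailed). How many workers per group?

n per group = 2(z_α/2 + z_β)²σ²/d² = 2×(2.576 + 0.84)²×12.9²/4.0² = 242.7 → n = 243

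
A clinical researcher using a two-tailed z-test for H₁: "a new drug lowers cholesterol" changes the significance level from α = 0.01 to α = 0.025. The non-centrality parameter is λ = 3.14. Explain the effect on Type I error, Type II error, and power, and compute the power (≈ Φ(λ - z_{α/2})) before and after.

Increasing α from 0.01 to 0.025:
• Type I error rate increases (α is the Type I rate by definition).
• Critical value moves from z_{α/2} = 2.576 to 2.241, so power = Φ(λ - z_{α/2}) goes from Φ(3.14 - 2.576) = 0.714 to Φ(3.14 - 2.241) = 0.816.
• Type II error rate β = 1 - power therefore decreases (0.286 → 0.184).
Appropriate when false negatives are costly — here, shelving an effective drug — patients miss out on a treatment that would have helped.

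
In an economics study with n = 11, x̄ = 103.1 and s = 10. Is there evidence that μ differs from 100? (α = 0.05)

t = (x̄ - μ₀)/(s/√n) = (103.1 - 100)/(10/√11) = 1.028. df = 10, critical t = ±2.228. Fail to reject H₀.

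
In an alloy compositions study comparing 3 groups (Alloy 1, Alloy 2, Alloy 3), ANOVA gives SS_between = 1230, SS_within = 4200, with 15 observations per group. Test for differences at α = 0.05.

df_between = 2, df_within = 42. F = MS_between/MS_within = 615.0/100.0 = 6.15. F_crit ≈ 3.22. Reject H₀. At least one mean differs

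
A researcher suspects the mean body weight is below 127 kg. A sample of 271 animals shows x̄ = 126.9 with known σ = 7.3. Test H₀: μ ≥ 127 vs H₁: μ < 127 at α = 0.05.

z = -0.226. Critical value: -1.645. Fail to reject H₀.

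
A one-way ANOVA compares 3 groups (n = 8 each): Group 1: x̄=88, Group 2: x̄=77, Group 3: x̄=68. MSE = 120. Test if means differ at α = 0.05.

Grand mean = 77.67. SS_between = 1605.33, MS_between = 802.67. F = 6.689, F_crit ≈ 3.467. Reject H₀.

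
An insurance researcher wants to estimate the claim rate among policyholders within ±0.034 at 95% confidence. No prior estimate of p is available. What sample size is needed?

Conservative approach: use p = 0.5 (maximizes p(1-p) = 0.25). n = z²(0.25)/E² = 1.96²×0.25/0.034² = 830.8 → n = 831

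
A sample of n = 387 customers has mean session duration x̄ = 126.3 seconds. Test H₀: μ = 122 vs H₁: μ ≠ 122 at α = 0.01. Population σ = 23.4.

z = (x̄ - μ₀)/(σ/√n) = (126.3 - 122)/(23.4/√387) = 3.615. Critical value: ±2.576. Since |3.615| > 2.576, Reject H₀.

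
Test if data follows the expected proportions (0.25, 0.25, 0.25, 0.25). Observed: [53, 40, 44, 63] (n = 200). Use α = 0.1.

Expected: [50.0, 50.0, 50.0, 50.0]. χ² = 6.28. df = 3, critical = 6.251. Reject H₀.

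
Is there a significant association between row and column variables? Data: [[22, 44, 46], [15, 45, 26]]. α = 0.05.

χ² = 3.538. df = 2, critical = 5.991. Fail to reject H₀. No evidence of dependence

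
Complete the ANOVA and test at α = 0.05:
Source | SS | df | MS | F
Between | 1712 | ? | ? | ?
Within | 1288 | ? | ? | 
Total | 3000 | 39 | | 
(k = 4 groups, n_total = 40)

df_between = 3, df_within = 36. MS_between = 570.67, MS_within = 35.78. F = 15.95, F_crit ≈ 2.866. Reject H₀.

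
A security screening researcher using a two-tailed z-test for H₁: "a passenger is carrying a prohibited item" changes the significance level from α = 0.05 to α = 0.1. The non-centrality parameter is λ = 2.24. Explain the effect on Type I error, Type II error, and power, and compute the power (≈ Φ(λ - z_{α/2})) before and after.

Increasing α from 0.05 to 0.1:
• Type I error rate increases (α is the Type I rate by definition).
• Critical value moves from z_{α/2} = 1.96 to 1.645, so power = Φ(λ - z_{α/2}) goes from Φ(2.24 - 1.96) = 0.61 to Φ(2.24 - 1.645) = 0.724.
• Type II error rate β = 1 - power therefore decreases (0.39 → 0.276).
Appropriate when false negatives are costly — here, letting a prohibited item through — security breach.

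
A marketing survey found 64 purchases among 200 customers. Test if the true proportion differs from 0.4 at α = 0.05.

p̂ = 0.32, p₀ = 0.4. z = (p̂ - p₀)/√(p₀(1-p₀)/n) = -2.309. Critical: ±1.96. Reject H₀.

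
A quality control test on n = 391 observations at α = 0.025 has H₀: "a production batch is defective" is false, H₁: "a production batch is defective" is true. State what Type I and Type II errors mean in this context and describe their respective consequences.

Type I (false positive): concluding that a production batch is defective when it is not — scrapping a good batch — wasted material and cost for no reason. Type II (false negative): failing to conclude that a production batch is defective when it is — shipping a defective batch — faulty products reach customers. Which is costlier depends on domain priorities and is a judgement call rather than a statistical fact.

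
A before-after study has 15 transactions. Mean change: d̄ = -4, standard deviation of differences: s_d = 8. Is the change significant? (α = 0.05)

t = d̄/(s_d/√n) = -4/(8/√15) = -1.936. df = 14, critical t = ±2.145. Fail to reject H₀.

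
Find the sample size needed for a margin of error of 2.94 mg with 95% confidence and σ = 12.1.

n = (z*σ/E)² = (1.96×12.1/2.94)² = 65.1 → n = 66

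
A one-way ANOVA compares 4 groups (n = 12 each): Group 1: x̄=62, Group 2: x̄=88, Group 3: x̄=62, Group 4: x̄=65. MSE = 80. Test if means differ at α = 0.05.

Grand mean = 69.25. SS_between = 5697.0, MS_between = 1899.0. F = 23.738, F_crit ≈ 2.816. Reject H₀.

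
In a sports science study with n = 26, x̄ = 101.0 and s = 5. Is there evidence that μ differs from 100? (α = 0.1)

t = (x̄ - μ₀)/(s/√n) = (101.0 - 100)/(5/√26) = 1.02. df = 25, critical t = ±1.708. Fail to reject H₀.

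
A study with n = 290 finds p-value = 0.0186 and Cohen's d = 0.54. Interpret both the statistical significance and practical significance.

Statistically significant (p = 0.0186 < 0.05). Cohen's d = 0.54 indicates a medium effect size. Both statistical and practical significance should be considered.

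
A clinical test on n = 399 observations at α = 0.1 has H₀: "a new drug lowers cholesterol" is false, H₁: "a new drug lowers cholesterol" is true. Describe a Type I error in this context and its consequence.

Type I error: rejecting H₀ when it is true — concluding that a new drug lowers cholesterol when in fact it is not. Consequence: approving an ineffective drug — patients take a useless medication and may skip effective alternatives.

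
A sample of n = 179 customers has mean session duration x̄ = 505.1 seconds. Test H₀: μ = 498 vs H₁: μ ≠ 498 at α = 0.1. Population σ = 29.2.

z = (x̄ - μ₀)/(σ/√n) = (505.1 - 498)/(29.2/√179) = 3.253. Critical value: ±1.645. Since |3.253| > 1.645, Reject H₀.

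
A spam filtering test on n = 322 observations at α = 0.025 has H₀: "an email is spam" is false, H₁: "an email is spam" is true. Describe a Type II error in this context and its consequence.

Type II error: failing to reject H₀ when it is false — concluding that an email is spam is not supported when in fact it is. Consequence: a spam email lands in the inbox.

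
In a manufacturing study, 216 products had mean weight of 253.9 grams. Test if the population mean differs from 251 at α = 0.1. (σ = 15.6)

z = (x̄ - μ₀)/(σ/√n) = (253.9 - 251)/(15.6/√216) = 2.732. Critical value: ±1.645. Since |2.732| > 1.645, Reject H₀.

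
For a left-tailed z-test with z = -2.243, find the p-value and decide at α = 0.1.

p = P(Z < -2.243) = Φ(-2.243) ≈ 0.0124. Since p < 0.1, reject H₀ (significant) at α = 0.1.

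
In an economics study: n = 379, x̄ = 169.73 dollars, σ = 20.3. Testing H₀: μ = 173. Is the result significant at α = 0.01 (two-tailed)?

z = (169.73 - 173)/(20.3/√379) = -3.136. Since |z| > 2.576, significant at α = 0.01.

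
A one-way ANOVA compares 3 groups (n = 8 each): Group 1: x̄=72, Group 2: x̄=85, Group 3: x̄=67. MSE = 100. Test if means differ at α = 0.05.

Grand mean = 74.67. SS_between = 1381.33, MS_between = 690.67. F = 6.907, F_crit ≈ 3.467. Reject H₀.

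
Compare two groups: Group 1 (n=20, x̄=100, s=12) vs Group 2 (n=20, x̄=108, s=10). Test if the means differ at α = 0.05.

Pooled sp = 11.05. t = -2.29, df = 38. Critical t = ±2.024. Reject H₀.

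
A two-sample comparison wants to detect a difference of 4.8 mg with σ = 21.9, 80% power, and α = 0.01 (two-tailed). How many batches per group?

n per group = 2(z_α/2 + z_β)²σ²/d² = 2×(2.576 + 0.84)²×21.9²/4.8² = 485.8 → n = 486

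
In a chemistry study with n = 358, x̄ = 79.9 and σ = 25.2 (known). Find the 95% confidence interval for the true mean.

CI = x̄ ± z*(σ/√n) = 79.9 ± 1.96(25.2/√358) = 79.9 ± 2.61 = (77.29, 82.51)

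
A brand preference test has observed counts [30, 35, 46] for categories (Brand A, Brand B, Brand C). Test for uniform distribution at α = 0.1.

Expected = 37 each. χ² = Σ(O-E)²/E = 3.622. df = 2, critical value = 4.605. Fail to reject H₀.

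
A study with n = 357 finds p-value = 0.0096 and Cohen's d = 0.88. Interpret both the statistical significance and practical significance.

Statistically significant (p = 0.0096 < 0.05). Cohen's d = 0.88 indicates a large effect size. Both statistical and practical significance should be considered.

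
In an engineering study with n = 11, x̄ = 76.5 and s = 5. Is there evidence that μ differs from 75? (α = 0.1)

t = (x̄ - μ₀)/(s/√n) = (76.5 - 75)/(5/√11) = 0.995. df = 10, critical t = ±1.812. Fail to reject H₀.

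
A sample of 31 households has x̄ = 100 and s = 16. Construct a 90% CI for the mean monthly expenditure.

CI = x̄ ± t*(s/√n) = 100 ± 1.697(16/√31) = (95.12, 104.88)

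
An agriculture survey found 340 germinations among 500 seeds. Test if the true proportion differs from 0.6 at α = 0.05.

p̂ = 0.68, p₀ = 0.6. z = (p̂ - p₀)/√(p₀(1-p₀)/n) = 3.651. Critical: ±1.96. Reject H₀.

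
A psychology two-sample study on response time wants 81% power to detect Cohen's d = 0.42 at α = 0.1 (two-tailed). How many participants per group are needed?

z_{α/2} = 1.645, z_β = Φ⁻¹(0.81) = 0.878. For small effect (d = 0.42): n per group = 2(z_{α/2} + z_β)²/d² = 2(1.645 + 0.878)²/0.42² = 72.2 → 73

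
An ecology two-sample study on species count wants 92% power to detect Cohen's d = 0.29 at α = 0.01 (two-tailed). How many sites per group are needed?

z_{α/2} = 2.576, z_β = Φ⁻¹(0.92) = 1.405. For small effect (d = 0.29): n per group = 2(z_{α/2} + z_β)²/d² = 2(2.576 + 1.405)²/0.29² = 376.9 → 377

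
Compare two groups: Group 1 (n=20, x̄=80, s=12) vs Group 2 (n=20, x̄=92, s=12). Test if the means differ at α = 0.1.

Pooled sp = 12.0. t = -3.162, df = 38. Critical t = ±1.686. Reject H₀.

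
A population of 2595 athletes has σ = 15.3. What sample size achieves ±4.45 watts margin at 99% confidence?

Without FPC: n₀ = (2.576×15.3/4.45)² = 78.443. With FPC: n = n₀N/(n₀+N-1) = 76.2 → n = 77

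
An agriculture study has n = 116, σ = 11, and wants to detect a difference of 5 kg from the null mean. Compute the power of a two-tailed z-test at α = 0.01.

SE = σ/√n = 11/√116 = 1.021. Non-centrality λ = d/SE = 5/1.021 = 4.896. Power ≈ Φ(λ - z_{α/2}) = Φ(4.896 - 2.576) = Φ(2.32) = 0.99.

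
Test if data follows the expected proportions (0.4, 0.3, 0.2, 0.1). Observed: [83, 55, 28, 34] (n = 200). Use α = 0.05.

Expected: [80.0, 60.0, 40.0, 20.0]. χ² = 13.929. df = 3, critical = 7.815. Reject H₀.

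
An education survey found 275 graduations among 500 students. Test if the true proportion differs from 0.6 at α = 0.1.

p̂ = 0.55, p₀ = 0.6. z = (p̂ - p₀)/√(p₀(1-p₀)/n) = -2.282. Critical: ±1.645. Reject H₀.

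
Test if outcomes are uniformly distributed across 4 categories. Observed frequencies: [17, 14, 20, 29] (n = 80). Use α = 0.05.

Expected = 20 each. χ² = Σ(O-E)²/E = 6.3. df = 3, critical value = 7.815. Fail to reject H₀.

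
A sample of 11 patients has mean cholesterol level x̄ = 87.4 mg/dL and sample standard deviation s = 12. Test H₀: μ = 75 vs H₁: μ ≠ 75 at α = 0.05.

t = (x̄ - μ₀)/(s/√n) = (87.4 - 75)/(12/√11) = 3.427. df = 10, critical t = ±2.228. Reject H₀.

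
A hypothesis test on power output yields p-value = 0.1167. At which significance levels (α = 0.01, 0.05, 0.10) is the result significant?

p = 0.1167. Not significant at any of the given levels.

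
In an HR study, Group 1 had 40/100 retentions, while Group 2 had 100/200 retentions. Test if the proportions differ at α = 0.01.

p̂₁ = 0.4, p̂₂ = 0.5, pooled p̂ = 0.467. z = -1.637. Critical: ±2.576. Fail to reject H₀.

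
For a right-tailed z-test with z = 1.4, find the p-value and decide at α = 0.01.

p = P(Z > 1.4) = 1 - Φ(1.4) ≈ 0.0808. Since p ≥ 0.01, fail to reject H₀ (not significant) at α = 0.01.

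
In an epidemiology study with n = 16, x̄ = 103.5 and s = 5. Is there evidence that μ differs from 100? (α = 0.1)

t = (x̄ - μ₀)/(s/√n) = (103.5 - 100)/(5/√16) = 2.8. df = 15, critical t = ±1.753. Reject H₀.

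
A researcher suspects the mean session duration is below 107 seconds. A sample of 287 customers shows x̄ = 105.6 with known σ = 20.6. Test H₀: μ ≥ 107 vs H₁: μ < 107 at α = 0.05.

z = -1.151. Critical value: -1.645. Fail to reject H₀.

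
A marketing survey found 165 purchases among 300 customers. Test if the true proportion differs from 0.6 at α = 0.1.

p̂ = 0.55, p₀ = 0.6. z = (p̂ - p₀)/√(p₀(1-p₀)/n) = -1.768. Critical: ±1.645. Reject H₀.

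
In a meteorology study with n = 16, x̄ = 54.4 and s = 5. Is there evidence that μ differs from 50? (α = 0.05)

t = (x̄ - μ₀)/(s/√n) = (54.4 - 50)/(5/√16) = 3.52. df = 15, critical t = ±2.131. Reject H₀.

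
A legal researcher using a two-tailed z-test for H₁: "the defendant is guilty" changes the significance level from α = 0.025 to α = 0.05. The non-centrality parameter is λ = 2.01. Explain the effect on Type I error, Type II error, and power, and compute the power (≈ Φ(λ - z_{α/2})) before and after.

Increasing α from 0.025 to 0.05:
• Type I error rate increases (α is the Type I rate by definition).
• Critical value moves from z_{α/2} = 2.241 to 1.96, so power = Φ(λ - z_{α/2}) goes from Φ(2.01 - 2.241) = 0.409 to Φ(2.01 - 1.96) = 0.52.
• Type II error rate β = 1 - power therefore decreases (0.591 → 0.48).
Appropriate when false negatives are costly — here, acquitting a guilty person.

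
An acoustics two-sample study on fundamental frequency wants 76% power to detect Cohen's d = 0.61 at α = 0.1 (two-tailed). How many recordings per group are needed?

z_{α/2} = 1.645, z_β = Φ⁻¹(0.76) = 0.706. For medium effect (d = 0.61): n per group = 2(z_{α/2} + z_β)²/d² = 2(1.645 + 0.706)²/0.61² = 29.7 → 30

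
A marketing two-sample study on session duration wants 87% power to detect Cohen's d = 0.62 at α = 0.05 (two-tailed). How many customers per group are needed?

z_{α/2} = 1.96, z_β = Φ⁻¹(0.87) = 1.126. For medium effect (d = 0.62): n per group = 2(z_{α/2} + z_β)²/d² = 2(1.96 + 1.126)²/0.62² = 49.5 → 50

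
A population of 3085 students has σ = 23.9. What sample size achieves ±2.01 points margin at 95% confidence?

Without FPC: n₀ = (1.96×23.9/2.01)² = 543.145. With FPC: n = n₀N/(n₀+N-1) = 462.0 → n = 462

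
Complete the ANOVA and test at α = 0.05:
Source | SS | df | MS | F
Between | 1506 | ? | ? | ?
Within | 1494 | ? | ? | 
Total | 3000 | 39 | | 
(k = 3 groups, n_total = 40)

df_between = 2, df_within = 37. MS_between = 753.0, MS_within = 40.38. F = 18.649, F_crit ≈ 3.252. Reject H₀.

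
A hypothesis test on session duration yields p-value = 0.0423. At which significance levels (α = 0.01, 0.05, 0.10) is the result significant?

p = 0.0423. Significant at: α = 0.05, 0.1.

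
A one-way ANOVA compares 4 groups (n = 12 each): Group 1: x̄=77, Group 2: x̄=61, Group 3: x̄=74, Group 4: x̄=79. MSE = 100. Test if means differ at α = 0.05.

Grand mean = 72.75. SS_between = 2361.0, MS_between = 787.0. F = 7.87, F_crit ≈ 2.816. Reject H₀.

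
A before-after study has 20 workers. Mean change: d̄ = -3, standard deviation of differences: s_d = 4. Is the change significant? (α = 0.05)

t = d̄/(s_d/√n) = -3/(4/√20) = -3.354. df = 19, critical t = ±2.093. Reject H₀.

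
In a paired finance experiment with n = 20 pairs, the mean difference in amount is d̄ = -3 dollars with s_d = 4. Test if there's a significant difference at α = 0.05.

t = d̄/(s_d/√n) = -3/(4/√20) = -3.354. df = 19, critical t = ±2.093. Reject H₀.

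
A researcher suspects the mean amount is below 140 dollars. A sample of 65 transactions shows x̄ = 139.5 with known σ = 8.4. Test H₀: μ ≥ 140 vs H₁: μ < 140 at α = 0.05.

z = -0.48. Critical value: -1.645. Fail to reject H₀.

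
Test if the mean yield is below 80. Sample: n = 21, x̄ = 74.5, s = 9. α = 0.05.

t = (74.5 - 80)/(9/√21) = -2.8, df = 20. Critical t = -1.725. Reject H₀.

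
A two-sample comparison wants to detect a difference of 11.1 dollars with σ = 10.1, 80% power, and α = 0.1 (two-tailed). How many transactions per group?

n per group = 2(z_α/2 + z_β)²σ²/d² = 2×(1.645 + 0.84)²×10.1²/11.1² = 10.2 → n = 11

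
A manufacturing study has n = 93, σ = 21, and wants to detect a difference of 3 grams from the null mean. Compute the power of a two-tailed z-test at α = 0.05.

SE = σ/√n = 21/√93 = 2.178. Non-centrality λ = d/SE = 3/2.178 = 1.378. Power ≈ Φ(λ - z_{α/2}) = Φ(1.378 - 1.96) = Φ(-0.582) = 0.28.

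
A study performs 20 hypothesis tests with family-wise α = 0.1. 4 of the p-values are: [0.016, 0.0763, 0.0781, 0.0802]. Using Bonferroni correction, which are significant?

Bonferroni α = 0.1/20 = 0.005. None of the given p-values are significant.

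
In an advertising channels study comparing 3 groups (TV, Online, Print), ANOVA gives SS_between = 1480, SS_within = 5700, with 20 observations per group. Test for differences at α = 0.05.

df_between = 2, df_within = 57. F = MS_between/MS_within = 740.0/100.0 = 7.4. F_crit ≈ 3.159. Reject H₀. At least one mean differs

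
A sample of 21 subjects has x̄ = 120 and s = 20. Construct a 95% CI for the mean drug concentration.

CI = x̄ ± t*(s/√n) = 120 ± 2.086(20/√21) = (110.9, 129.1)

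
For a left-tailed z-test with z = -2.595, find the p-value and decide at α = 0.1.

p = P(Z < -2.595) = Φ(-2.595) ≈ 0.0047. Since p < 0.1, reject H₀ (significant) at α = 0.1.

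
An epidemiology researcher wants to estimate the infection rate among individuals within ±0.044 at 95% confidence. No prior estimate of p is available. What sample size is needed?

Conservative approach: use p = 0.5 (maximizes p(1-p) = 0.25). n = z²(0.25)/E² = 1.96²×0.25/0.044² = 496.1 → n = 497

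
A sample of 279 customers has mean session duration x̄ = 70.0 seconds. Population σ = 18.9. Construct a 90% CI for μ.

CI = x̄ ± z*(σ/√n) = 70.0 ± 1.645(18.9/√279) = 70.0 ± 1.86 = (68.14, 71.86)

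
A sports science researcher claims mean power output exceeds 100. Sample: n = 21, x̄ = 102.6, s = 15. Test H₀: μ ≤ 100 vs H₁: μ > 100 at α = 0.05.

t = (102.6 - 100)/(15/√21) = 0.794, df = 20. Critical t = 1.725. Fail to reject H₀.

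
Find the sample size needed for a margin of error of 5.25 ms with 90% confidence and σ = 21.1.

n = (z*σ/E)² = (1.645×21.1/5.25)² = 43.7 → n = 44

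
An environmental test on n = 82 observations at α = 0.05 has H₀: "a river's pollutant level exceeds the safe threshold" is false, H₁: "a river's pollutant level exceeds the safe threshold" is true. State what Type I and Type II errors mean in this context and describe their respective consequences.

Type I (false positive): concluding that a river's pollutant level exceeds the safe threshold when it is not — shutting down a compliant factory unnecessarily. Type II (false negative): failing to conclude that a river's pollutant level exceeds the safe threshold when it is — allowing unsafe pollution to continue. Which is costlier depends on domain priorities and is a judgement call rather than a statistical fact.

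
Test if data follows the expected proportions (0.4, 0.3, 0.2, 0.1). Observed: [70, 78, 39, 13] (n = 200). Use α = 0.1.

Expected: [80.0, 60.0, 40.0, 20.0]. χ² = 9.125. df = 3, critical = 6.251. Reject H₀.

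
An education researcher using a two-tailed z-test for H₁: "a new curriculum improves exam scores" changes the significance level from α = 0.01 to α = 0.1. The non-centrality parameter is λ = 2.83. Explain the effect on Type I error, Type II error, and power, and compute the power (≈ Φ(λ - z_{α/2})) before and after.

Increasing α from 0.01 to 0.1:
• Type I error rate increases (α is the Type I rate by definition).
• Critical value moves from z_{α/2} = 2.576 to 1.645, so power = Φ(λ - z_{α/2}) goes from Φ(2.83 - 2.576) = 0.6 to Φ(2.83 - 1.645) = 0.882.
• Type II error rate β = 1 - power therefore decreases (0.4 → 0.118).
Appropriate when false negatives are costly — here, keeping the old curriculum when the new one would have helped students.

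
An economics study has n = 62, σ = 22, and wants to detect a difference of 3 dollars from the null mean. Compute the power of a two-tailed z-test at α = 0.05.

SE = σ/√n = 22/√62 = 2.794. Non-centrality λ = d/SE = 3/2.794 = 1.074. Power ≈ Φ(λ - z_{α/2}) = Φ(1.074 - 1.96) = Φ(-0.886) = 0.188.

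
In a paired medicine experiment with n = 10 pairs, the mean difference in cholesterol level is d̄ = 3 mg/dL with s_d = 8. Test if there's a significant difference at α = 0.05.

t = d̄/(s_d/√n) = 3/(8/√10) = 1.186. df = 9, critical t = ±2.262. Fail to reject H₀.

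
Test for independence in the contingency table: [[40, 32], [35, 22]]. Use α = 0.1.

χ² = 0.447. df = 1, critical = 2.706. Fail to reject H₀. No evidence of dependence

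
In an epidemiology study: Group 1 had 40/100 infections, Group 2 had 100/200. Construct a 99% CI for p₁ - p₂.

p̂₁ = 0.4, p̂₂ = 0.5. Difference = -0.1. CI = (-0.256, 0.056)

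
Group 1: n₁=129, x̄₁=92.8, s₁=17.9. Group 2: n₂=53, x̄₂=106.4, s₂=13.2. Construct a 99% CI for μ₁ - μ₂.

Difference = -13.6. SE = √(17.9²/129 + 13.2²/53) = 2.402. CI = (-19.79, -7.41)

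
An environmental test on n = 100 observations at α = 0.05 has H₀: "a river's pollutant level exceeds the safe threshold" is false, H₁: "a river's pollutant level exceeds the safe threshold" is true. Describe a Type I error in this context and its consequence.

Type I error: rejecting H₀ when it is true — concluding that a river's pollutant level exceeds the safe threshold when in fact it is not. Consequence: shutting down a compliant factory unnecessarily.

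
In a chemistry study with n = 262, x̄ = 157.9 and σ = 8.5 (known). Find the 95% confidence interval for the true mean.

CI = x̄ ± z*(σ/√n) = 157.9 ± 1.96(8.5/√262) = 157.9 ± 1.03 = (156.87, 158.93)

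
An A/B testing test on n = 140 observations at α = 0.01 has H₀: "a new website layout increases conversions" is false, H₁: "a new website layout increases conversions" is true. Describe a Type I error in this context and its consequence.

Type I error: rejecting H₀ when it is true — concluding that a new website layout increases conversions when in fact it is not. Consequence: rolling out a layout that doesn't actually help — wasted engineering effort.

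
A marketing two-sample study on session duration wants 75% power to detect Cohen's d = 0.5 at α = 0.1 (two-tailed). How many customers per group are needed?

z_{α/2} = 1.645, z_β = Φ⁻¹(0.75) = 0.674. For medium effect (d = 0.5): n per group = 2(z_{α/2} + z_β)²/d² = 2(1.645 + 0.674)²/0.5² = 43.02 → 44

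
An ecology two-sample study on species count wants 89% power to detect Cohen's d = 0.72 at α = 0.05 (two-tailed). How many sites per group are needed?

z_{α/2} = 1.96, z_β = Φ⁻¹(0.89) = 1.227. For medium effect (d = 0.72): n per group = 2(z_{α/2} + z_β)²/d² = 2(1.96 + 1.227)²/0.72² = 39.2 → 40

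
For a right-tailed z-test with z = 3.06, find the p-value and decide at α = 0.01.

p = P(Z > 3.06) = 1 - Φ(3.06) ≈ 0.0011. Since p < 0.01, reject H₀ (significant) at α = 0.01.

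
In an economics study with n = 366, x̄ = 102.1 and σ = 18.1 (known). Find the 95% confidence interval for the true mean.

CI = x̄ ± z*(σ/√n) = 102.1 ± 1.96(18.1/√366) = 102.1 ± 1.85 = (100.25, 103.95)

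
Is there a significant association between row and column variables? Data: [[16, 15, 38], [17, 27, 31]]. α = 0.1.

χ² = 3.926. df = 2, critical = 4.605. Fail to reject H₀. No evidence of dependence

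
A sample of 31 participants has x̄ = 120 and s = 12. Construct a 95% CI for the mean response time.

CI = x̄ ± t*(s/√n) = 120 ± 2.042(12/√31) = (115.6, 124.4)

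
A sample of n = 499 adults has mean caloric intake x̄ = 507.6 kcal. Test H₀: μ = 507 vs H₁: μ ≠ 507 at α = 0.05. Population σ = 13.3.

z = (x̄ - μ₀)/(σ/√n) = (507.6 - 507)/(13.3/√499) = 1.008. Critical value: ±1.96. Since |1.008| ≤ 1.96, Fail to reject H₀.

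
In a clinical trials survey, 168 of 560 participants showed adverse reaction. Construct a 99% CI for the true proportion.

p̂ = 0.3. CI = p̂ ± z*√(p̂(1-p̂)/n) = (0.25, 0.35)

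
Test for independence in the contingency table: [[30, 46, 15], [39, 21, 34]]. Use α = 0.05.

χ² = 17.826. df = 2, critical = 5.991. Reject H₀. Variables are dependent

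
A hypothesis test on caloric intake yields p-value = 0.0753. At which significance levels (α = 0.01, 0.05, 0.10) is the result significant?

p = 0.0753. Significant at: α = 0.1.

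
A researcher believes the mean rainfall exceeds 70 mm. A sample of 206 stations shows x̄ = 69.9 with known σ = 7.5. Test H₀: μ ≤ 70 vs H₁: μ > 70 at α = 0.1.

z = -0.191. Critical value: 1.28. Fail to reject H₀.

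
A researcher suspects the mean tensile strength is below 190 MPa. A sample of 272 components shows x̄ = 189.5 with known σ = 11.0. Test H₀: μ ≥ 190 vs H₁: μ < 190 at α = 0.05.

z = -0.75. Critical value: -1.645. Fail to reject H₀.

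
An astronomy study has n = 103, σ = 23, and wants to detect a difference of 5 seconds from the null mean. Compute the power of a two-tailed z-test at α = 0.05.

SE = σ/√n = 23/√103 = 2.266. Non-centrality λ = d/SE = 5/2.266 = 2.206. Power ≈ Φ(λ - z_{α/2}) = Φ(2.206 - 1.96) = Φ(0.246) = 0.597.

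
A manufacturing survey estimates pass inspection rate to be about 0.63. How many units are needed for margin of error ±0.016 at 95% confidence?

n = z²p(1-p)/E² = 1.96²×0.63×0.37/0.016² = 3498.0 → n = 3498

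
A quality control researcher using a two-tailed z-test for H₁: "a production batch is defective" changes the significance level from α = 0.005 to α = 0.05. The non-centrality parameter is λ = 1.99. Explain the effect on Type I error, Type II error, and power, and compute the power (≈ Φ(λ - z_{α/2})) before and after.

Increasing α from 0.005 to 0.05:
• Type I error rate increases (α is the Type I rate by definition).
• Critical value moves from z_{α/2} = 2.807 to 1.96, so power = Φ(λ - z_{α/2}) goes from Φ(1.99 - 2.807) = 0.207 to Φ(1.99 - 1.96) = 0.512.
• Type II error rate β = 1 - power therefore decreases (0.793 → 0.488).
Appropriate when false negatives are costly — here, shipping a defective batch — faulty products reach customers.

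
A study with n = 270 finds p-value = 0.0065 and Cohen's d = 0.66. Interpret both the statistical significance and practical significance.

Statistically significant (p = 0.0065 < 0.05). Cohen's d = 0.66 indicates a medium effect size. Both statistical and practical significance should be considered.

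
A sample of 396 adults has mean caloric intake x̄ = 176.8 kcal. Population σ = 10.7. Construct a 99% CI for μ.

CI = x̄ ± z*(σ/√n) = 176.8 ± 2.576(10.7/√396) = 176.8 ± 1.39 = (175.41, 178.19)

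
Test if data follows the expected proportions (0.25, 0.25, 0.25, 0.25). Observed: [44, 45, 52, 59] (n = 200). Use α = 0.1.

Expected: [50.0, 50.0, 50.0, 50.0]. χ² = 2.92. df = 3, critical = 6.251. Fail to reject H₀.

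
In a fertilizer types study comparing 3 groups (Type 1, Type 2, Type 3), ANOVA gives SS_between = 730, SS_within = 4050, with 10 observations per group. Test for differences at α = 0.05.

df_between = 2, df_within = 27. F = MS_between/MS_within = 365.0/150.0 = 2.433. F_crit ≈ 3.354. Fail to reject H₀.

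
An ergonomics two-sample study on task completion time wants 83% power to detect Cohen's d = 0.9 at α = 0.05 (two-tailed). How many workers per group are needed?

z_{α/2} = 1.96, z_β = Φ⁻¹(0.83) = 0.954. For large effect (d = 0.9): n per group = 2(z_{α/2} + z_β)²/d² = 2(1.96 + 0.954)²/0.9² = 21.0 → 21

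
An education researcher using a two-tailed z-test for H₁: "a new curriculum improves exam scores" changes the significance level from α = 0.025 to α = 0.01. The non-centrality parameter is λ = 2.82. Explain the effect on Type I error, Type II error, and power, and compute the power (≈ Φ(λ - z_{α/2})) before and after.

Decreasing α from 0.025 to 0.01:
• Type I error rate decreases (α is the Type I rate by definition).
• Critical value moves from z_{α/2} = 2.241 to 2.576, so power = Φ(λ - z_{α/2}) goes from Φ(2.82 - 2.241) = 0.719 to Φ(2.82 - 2.576) = 0.596.
• Type II error rate β = 1 - power therefore increases (0.281 → 0.404).
Appropriate when false positives are costly — here, adopting a curriculum that gives no real benefit — disruption for nothing.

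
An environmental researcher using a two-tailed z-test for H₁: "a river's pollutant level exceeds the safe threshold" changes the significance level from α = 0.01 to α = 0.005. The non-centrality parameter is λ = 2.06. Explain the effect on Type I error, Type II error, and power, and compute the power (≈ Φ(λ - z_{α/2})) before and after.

Decreasing α from 0.01 to 0.005:
• Type I error rate decreases (α is the Type I rate by definition).
• Critical value moves from z_{α/2} = 2.576 to 2.807, so power = Φ(λ - z_{α/2}) goes from Φ(2.06 - 2.576) = 0.303 to Φ(2.06 - 2.807) = 0.228.
• Type II error rate β = 1 - power therefore increases (0.697 → 0.772).
Appropriate when false positives are costly — here, shutting down a compliant factory unnecessarily.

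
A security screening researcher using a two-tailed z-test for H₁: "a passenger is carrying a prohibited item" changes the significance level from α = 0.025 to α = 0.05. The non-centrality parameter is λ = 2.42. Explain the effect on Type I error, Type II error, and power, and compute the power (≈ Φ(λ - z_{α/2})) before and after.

Increasing α from 0.025 to 0.05:
• Type I error rate increases (α is the Type I rate by definition).
• Critical value moves from z_{α/2} = 2.241 to 1.96, so power = Φ(λ - z_{α/2}) goes from Φ(2.42 - 2.241) = 0.571 to Φ(2.42 - 1.96) = 0.677.
• Type II error rate β = 1 - power therefore decreases (0.429 → 0.323).
Appropriate when false negatives are costly — here, letting a prohibited item through — security breach.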